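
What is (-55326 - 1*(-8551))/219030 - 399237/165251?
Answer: -19034899127/7238985306 ≈ -2.6295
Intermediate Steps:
(-55326 - 1*(-8551))/219030 - 399237/165251 = (-55326 + 8551)*(1/219030) - 399237*1/165251 = -46775*1/219030 - 399237/165251 = -9355/43806 - 399237/165251 = -19034899127/7238985306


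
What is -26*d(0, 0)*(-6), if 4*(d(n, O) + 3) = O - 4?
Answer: -624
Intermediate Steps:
d(n, O) = -4 + O/4 (d(n, O) = -3 + (O - 4)/4 = -3 + (-4 + O)/4 = -3 + (-1 + O/4) = -4 + O/4)
-26*d(0, 0)*(-6) = -26*(-4 + (1/4)*0)*(-6) = -26*(-4 + 0)*(-6) = -26*(-4)*(-6) = 104*(-6) = -624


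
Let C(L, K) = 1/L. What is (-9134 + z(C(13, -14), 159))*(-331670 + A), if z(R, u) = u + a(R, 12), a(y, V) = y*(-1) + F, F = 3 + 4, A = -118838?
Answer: 52522475180/13 ≈ 4.0402e+9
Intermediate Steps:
F = 7
a(y, V) = 7 - y (a(y, V) = y*(-1) + 7 = -y + 7 = 7 - y)
z(R, u) = 7 + u - R (z(R, u) = u + (7 - R) = 7 + u - R)
(-9134 + z(C(13, -14), 159))*(-331670 + A) = (-9134 + (7 + 159 - 1/13))*(-331670 - 118838) = (-9134 + (7 + 159 - 1*1/13))*(-450508) = (-9134 + (7 + 159 - 1/13))*(-450508) = (-9134 + 2157/13)*(-450508) = -116585/13*(-450508) = 52522475180/13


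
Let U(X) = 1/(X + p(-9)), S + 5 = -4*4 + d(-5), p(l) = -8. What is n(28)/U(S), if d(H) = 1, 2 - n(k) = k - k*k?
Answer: -21224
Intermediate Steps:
n(k) = 2 + k² - k (n(k) = 2 - (k - k*k) = 2 - (k - k²) = 2 + (k² - k) = 2 + k² - k)
S = -20 (S = -5 + (-4*4 + 1) = -5 + (-16 + 1) = -5 - 15 = -20)
U(X) = 1/(-8 + X) (U(X) = 1/(X - 8) = 1/(-8 + X))
n(28)/U(S) = (2 + 28² - 1*28)/(1/(-8 - 20)) = (2 + 784 - 28)/(1/(-28)) = 758/(-1/28) = 758*(-28) = -21224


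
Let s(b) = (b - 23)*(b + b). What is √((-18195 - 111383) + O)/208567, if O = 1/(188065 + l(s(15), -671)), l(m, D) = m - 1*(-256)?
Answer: I*√12697374264657/2064604733 ≈ 0.0017259*I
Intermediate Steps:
s(b) = 2*b*(-23 + b) (s(b) = (-23 + b)*(2*b) = 2*b*(-23 + b))
l(m, D) = 256 + m (l(m, D) = m + 256 = 256 + m)
O = 1/188081 (O = 1/(188065 + (256 + 2*15*(-23 + 15))) = 1/(188065 + (256 + 2*15*(-8))) = 1/(188065 + (256 - 240)) = 1/(188065 + 16) = 1/188081 ≈ 5.3169e-6)
√((-18195 - 111383) + O)/208567 = √((-18195 - 111383) + 1/188081)/208567 = √(-129578 + 1/188081)*(1/208567) = √(-24371159817/188081)*(1/208567) = (I*√12697374264657/9899)*(1/208567) = I*√12697374264657/2064604733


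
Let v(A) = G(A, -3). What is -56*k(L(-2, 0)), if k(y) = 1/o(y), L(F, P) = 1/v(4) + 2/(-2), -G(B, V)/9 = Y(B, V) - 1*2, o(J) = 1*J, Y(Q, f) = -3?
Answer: 630/11 ≈ 57.273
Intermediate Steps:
o(J) = J
G(B, V) = 45 (G(B, V) = -9*(-3 - 1*2) = -9*(-3 - 2) = -9*(-5) = 45)
v(A) = 45
L(F, P) = -44/45 (L(F, P) = 1/45 + 2/(-2) = 1*(1/45) + 2*(-½) = 1/45 - 1 = -44/45)
k(y) = 1/y
-56*k(L(-2, 0)) = -56/(-44/45) = -56*(-45/44) = 630/11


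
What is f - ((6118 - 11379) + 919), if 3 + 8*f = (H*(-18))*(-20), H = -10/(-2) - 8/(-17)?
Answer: 623941/136 ≈ 4587.8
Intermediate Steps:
H = 93/17 (H = -10*(-½) - 8*(-1/17) = 5 + 8/17 = 93/17 ≈ 5.4706)
f = 33429/136 (f = -3/8 + (((93/17)*(-18))*(-20))/8 = -3/8 + (-1674/17*(-20))/8 = -3/8 + (⅛)*(33480/17) = -3/8 + 4185/17 = 33429/136 ≈ 245.80)
f - ((6118 - 11379) + 919) = 33429/136 - ((6118 - 11379) + 919) = 33429/136 - (-5261 + 919) = 33429/136 - 1*(-4342) = 33429/136 + 4342 = 623941/136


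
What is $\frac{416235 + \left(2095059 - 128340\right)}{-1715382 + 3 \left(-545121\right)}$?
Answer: $- \frac{794318}{1116915} \approx -0.71117$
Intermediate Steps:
$\frac{416235 + \left(2095059 - 128340\right)}{-1715382 + 3 \left(-545121\right)} = \frac{416235 + 1966719}{-1715382 - 1635363} = \frac{2382954}{-3350745} = 2382954 \left(- \frac{1}{3350745}\right) = - \frac{794318}{1116915}$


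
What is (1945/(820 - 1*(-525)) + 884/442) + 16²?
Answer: 69791/269 ≈ 259.45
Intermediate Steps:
(1945/(820 - 1*(-525)) + 884/442) + 16² = (1945/(820 + 525) + 884*(1/442)) + 256 = (1945/1345 + 2) + 256 = (1945*(1/1345) + 2) + 256 = (389/269 + 2) + 256 = 927/269 + 256 = 69791/269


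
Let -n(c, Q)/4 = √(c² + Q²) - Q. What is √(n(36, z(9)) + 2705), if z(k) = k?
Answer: √(2741 - 36*√17) ≈ 50.917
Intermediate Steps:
n(c, Q) = -4*√(Q² + c²) + 4*Q (n(c, Q) = -4*(√(c² + Q²) - Q) = -4*(√(Q² + c²) - Q) = -4*√(Q² + c²) + 4*Q)
√(n(36, z(9)) + 2705) = √((-4*√(9² + 36²) + 4*9) + 2705) = √((-4*√(81 + 1296) + 36) + 2705) = √((-36*√17 + 36) + 2705) = √((36 - 36*√17) + 2705) = √(2741 - 36*√17)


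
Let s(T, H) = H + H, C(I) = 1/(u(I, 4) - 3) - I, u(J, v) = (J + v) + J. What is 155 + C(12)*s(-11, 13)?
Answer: -3899/25 ≈ -155.96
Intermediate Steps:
u(J, v) = v + 2*J
C(I) = 1/(1 + 2*I) - I (C(I) = 1/((4 + 2*I) - 3) - I = 1/(1 + 2*I) - I)
s(T, H) = 2*H
155 + C(12)*s(-11, 13) = 155 + ((1 - 1*12 - 2*12²)/(1 + 2*12))*(2*13) = 155 + ((1 - 12 - 2*144)/(1 + 24))*26 = 155 + ((1 - 12 - 288)/25)*26 = 155 + ((1/25)*(-299))*26 = 155 - 299/25*26 = 155 - 7774/25 = -3899/25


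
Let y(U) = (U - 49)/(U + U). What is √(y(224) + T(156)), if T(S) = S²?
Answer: √1557529/8 ≈ 156.00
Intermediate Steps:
y(U) = (-49 + U)/(2*U) (y(U) = (-49 + U)/((2*U)) = (-49 + U)*(1/(2*U)) = (-49 + U)/(2*U))
√(y(224) + T(156)) = √((½)*(-49 + 224)/224 + 156²) = √((½)*(1/224)*175 + 24336) = √(25/64 + 24336) = √(1557529/64) = √1557529/8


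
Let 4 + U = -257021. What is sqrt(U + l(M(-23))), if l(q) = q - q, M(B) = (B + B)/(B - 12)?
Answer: 5*I*sqrt(10281) ≈ 506.98*I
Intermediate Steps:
U = -257025 (U = -4 - 257021 = -257025)
M(B) = 2*B/(-12 + B) (M(B) = (2*B)/(-12 + B) = 2*B/(-12 + B))
l(q) = 0
sqrt(U + l(M(-23))) = sqrt(-257025 + 0) = sqrt(-257025) = 5*I*sqrt(10281)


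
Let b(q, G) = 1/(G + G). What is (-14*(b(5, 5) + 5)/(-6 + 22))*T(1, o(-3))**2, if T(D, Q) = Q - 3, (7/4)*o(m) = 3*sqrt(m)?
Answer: -459/560 + 459*I*sqrt(3)/10 ≈ -0.81964 + 79.501*I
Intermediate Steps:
o(m) = 12*sqrt(m)/7 (o(m) = 4*(3*sqrt(m))/7 = 12*sqrt(m)/7)
T(D, Q) = -3 + Q
b(q, G) = 1/(2*G)
(-14*(b(5, 5) + 5)/(-6 + 22))*T(1, o(-3))**2 = (-14*((1/2)/5 + 5)/(-6 + 22))*(-3 + 12*sqrt(-3)/7)**2 = (-14*((1/2)*(1/5) + 5)/16)*(-3 + 12*(I*sqrt(3))/7)**2 = (-14*(1/10 + 5)/16)*(-3 + 12*I*sqrt(3)/7)**2 = (-357/(5*16))*(-3 + 12*I*sqrt(3)/7)**2 = (-14*51/160)*(-3 + 12*I*sqrt(3)/7)**2 = -357*(-3 + 12*I*sqrt(3)/7)**2/80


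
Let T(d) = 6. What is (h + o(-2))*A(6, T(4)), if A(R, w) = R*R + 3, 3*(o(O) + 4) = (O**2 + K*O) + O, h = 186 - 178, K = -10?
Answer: 442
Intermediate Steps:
h = 8
o(O) = -4 - 3*O + O**2/3 (o(O) = -4 + ((O**2 - 10*O) + O)/3 = -4 + (O**2 - 9*O)/3 = -4 + (-3*O + O**2/3) = -4 - 3*O + O**2/3)
A(R, w) = 3 + R**2 (A(R, w) = R**2 + 3 = 3 + R**2)
(h + o(-2))*A(6, T(4)) = (8 + (-4 - 3*(-2) + (1/3)*(-2)**2))*(3 + 6**2) = (8 + (-4 + 6 + (1/3)*4))*(3 + 36) = (8 + (-4 + 6 + 4/3))*39 = (8 + 10/3)*39 = (34/3)*39 = 442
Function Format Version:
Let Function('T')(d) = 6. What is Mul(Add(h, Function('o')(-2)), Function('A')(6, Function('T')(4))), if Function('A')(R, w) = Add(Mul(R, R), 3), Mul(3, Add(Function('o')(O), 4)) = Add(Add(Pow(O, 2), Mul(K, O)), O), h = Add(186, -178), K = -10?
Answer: 442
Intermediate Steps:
h = 8
Function('o')(O) = Add(-4, Mul(-3, O), Mul(Rational(1, 3), Pow(O, 2))) (Function('o')(O) = Add(-4, Mul(Rational(1, 3), Add(Add(Pow(O, 2), Mul(-10, O)), O))) = Add(-4, Mul(Rational(1, 3), Add(Pow(O, 2), Mul(-9, O)))) = Add(-4, Add(Mul(-3, O), Mul(Rational(1, 3), Pow(O, 2)))) = Add(-4, Mul(-3, O), Mul(Rational(1, 3), Pow(O, 2))))
Function('A')(R, w) = Add(3, Pow(R, 2)) (Function('A')(R, w) = Add(Pow(R, 2), 3) = Add(3, Pow(R, 2)))
Mul(Add(h, Function('o')(-2)), Function('A')(6, Function('T')(4))) = Mul(Add(8, Add(-4, Mul(-3, -2), Mul(Rational(1, 3), Pow(-2, 2)))), Add(3, Pow(6, 2))) = Mul(Add(8, Add(-4, 6, Mul(Rational(1, 3), 4))), Add(3, 36)) = Mul(Add(8, Add(-4, 6, Rational(4, 3))), 39) = Mul(Add(8, Rational(10, 3)), 39) = Mul(Rational(34, 3), 39) = 442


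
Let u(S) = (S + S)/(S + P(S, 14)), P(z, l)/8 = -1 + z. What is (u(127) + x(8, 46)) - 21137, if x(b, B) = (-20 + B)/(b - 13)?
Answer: -23996143/1135 ≈ -21142.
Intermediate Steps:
P(z, l) = -8 + 8*z (P(z, l) = 8*(-1 + z) = -8 + 8*z)
x(b, B) = (-20 + B)/(-13 + b)
u(S) = 2*S/(-8 + 9*S) (u(S) = (S + S)/(S + (-8 + 8*S)) = (2*S)/(-8 + 9*S) = 2*S/(-8 + 9*S))
(u(127) + x(8, 46)) - 21137 = (2*127/(-8 + 9*127) + (-20 + 46)/(-13 + 8)) - 21137 = (2*127/(-8 + 1143) + 26/(-5)) - 21137 = (2*127/1135 - 1/5*26) - 21137 = (2*127*(1/1135) - 26/5) - 21137 = (254/1135 - 26/5) - 21137 = -5648/1135 - 21137 = -23996143/1135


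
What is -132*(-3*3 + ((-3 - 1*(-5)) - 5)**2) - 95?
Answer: -95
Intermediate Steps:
-132*(-3*3 + ((-3 - 1*(-5)) - 5)**2) - 95 = -132*(-9 + ((-3 + 5) - 5)**2) - 95 = -132*(-9 + (2 - 5)**2) - 95 = -132*(-9 + (-3)**2) - 95 = -132*(-9 + 9) - 95 = -132*0 - 95 = 0 - 95 = -95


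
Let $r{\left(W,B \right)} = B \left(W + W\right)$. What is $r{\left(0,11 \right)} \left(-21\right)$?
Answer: $0$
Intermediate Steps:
$r{\left(W,B \right)} = 2 B W$ ($r{\left(W,B \right)} = B 2 W = 2 B W$)
$r{\left(0,11 \right)} \left(-21\right) = 2 \cdot 11 \cdot 0 \left(-21\right) = 0 \left(-21\right) = 0$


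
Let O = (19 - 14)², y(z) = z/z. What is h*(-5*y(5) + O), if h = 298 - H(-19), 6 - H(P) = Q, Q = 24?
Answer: 6320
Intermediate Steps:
H(P) = -18 (H(P) = 6 - 1*24 = 6 - 24 = -18)
y(z) = 1
h = 316 (h = 298 - 1*(-18) = 298 + 18 = 316)
O = 25 (O = 5² = 25)
h*(-5*y(5) + O) = 316*(-5*1 + 25) = 316*(-5 + 25) = 316*20 = 6320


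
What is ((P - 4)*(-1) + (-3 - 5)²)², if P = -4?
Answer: 5184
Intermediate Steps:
((P - 4)*(-1) + (-3 - 5)²)² = ((-4 - 4)*(-1) + (-3 - 5)²)² = (-8*(-1) + (-8)²)² = (8 + 64)² = 72² = 5184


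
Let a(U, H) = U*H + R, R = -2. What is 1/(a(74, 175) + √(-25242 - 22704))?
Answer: 2158/27949775 - I*√47946/167698650 ≈ 7.721e-5 - 1.3057e-6*I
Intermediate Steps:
a(U, H) = -2 + H*U (a(U, H) = U*H - 2 = H*U - 2 = -2 + H*U)
1/(a(74, 175) + √(-25242 - 22704)) = 1/((-2 + 175*74) + √(-25242 - 22704)) = 1/((-2 + 12950) + √(-47946)) = 1/(12948 + I*√47946)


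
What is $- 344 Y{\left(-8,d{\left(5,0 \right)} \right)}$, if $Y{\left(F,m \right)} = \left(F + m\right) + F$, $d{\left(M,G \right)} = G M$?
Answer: $5504$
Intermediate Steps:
$Y{\left(F,m \right)} = m + 2 F$
$- 344 Y{\left(-8,d{\left(5,0 \right)} \right)} = - 344 \left(0 \cdot 5 + 2 \left(-8\right)\right) = - 344 \left(0 - 16\right) = \left(-344\right) \left(-16\right) = 5504$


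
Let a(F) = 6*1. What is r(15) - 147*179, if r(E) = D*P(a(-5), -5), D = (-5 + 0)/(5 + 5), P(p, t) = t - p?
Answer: -52615/2 ≈ -26308.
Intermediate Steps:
a(F) = 6
D = -1/2 (D = -5/10 = -5*1/10 = -1/2 ≈ -0.50000)
r(E) = 11/2 (r(E) = -(-5 - 1*6)/2 = -(-5 - 6)/2 = -1/2*(-11) = 11/2)
r(15) - 147*179 = 11/2 - 147*179 = 11/2 - 26313 = -52615/2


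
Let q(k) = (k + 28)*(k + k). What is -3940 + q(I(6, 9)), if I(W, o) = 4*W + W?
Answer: -460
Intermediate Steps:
I(W, o) = 5*W
q(k) = 2*k*(28 + k) (q(k) = (28 + k)*(2*k) = 2*k*(28 + k))
-3940 + q(I(6, 9)) = -3940 + 2*(5*6)*(28 + 5*6) = -3940 + 2*30*(28 + 30) = -3940 + 2*30*58 = -3940 + 3480 = -460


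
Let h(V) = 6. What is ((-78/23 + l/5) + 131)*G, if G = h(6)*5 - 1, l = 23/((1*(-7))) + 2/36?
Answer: 53350981/14490 ≈ 3681.9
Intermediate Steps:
l = -407/126 (l = 23/(-7) + 2*(1/36) = 23*(-1/7) + 1/18 = -23/7 + 1/18 = -407/126 ≈ -3.2302)
G = 29 (G = 6*5 - 1 = 30 - 1 = 29)
((-78/23 + l/5) + 131)*G = ((-78/23 - 407/126/5) + 131)*29 = ((-78*1/23 - 407/126*1/5) + 131)*29 = ((-78/23 - 407/630) + 131)*29 = (-58501/14490 + 131)*29 = (1839689/14490)*29 = 53350981/14490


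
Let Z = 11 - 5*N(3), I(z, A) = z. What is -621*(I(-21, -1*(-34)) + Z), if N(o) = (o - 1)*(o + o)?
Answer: 43470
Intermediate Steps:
N(o) = 2*o*(-1 + o) (N(o) = (-1 + o)*(2*o) = 2*o*(-1 + o))
Z = -49 (Z = 11 - 10*3*(-1 + 3) = 11 - 10*3*2 = 11 - 5*12 = 11 - 60 = -49)
-621*(I(-21, -1*(-34)) + Z) = -621*(-21 - 49) = -621*(-70) = 43470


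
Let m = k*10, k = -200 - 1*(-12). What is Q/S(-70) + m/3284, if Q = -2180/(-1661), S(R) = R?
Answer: -5643668/9545767 ≈ -0.59122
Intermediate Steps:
Q = 2180/1661 (Q = -2180*(-1/1661) = 2180/1661 ≈ 1.3125)
k = -188 (k = -200 + 12 = -188)
m = -1880 (m = -188*10 = -1880)
Q/S(-70) + m/3284 = (2180/1661)/(-70) - 1880/3284 = (2180/1661)*(-1/70) - 1880*1/3284 = -218/11627 - 470/821 = -5643668/9545767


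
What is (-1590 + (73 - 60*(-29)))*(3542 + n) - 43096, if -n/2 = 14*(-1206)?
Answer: 8277034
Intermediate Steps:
n = 33768 (n = -28*(-1206) = -2*(-16884) = 33768)
(-1590 + (73 - 60*(-29)))*(3542 + n) - 43096 = (-1590 + (73 - 60*(-29)))*(3542 + 33768) - 43096 = (-1590 + (73 + 1740))*37310 - 43096 = (-1590 + 1813)*37310 - 43096 = 223*37310 - 43096 = 8320130 - 43096 = 8277034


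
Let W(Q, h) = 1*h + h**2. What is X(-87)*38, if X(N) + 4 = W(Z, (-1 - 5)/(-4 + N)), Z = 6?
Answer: -1236596/8281 ≈ -149.33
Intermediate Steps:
W(Q, h) = h + h**2
X(N) = -4 - 6*(1 - 6/(-4 + N))/(-4 + N) (X(N) = -4 + ((-1 - 5)/(-4 + N))*(1 + (-1 - 5)/(-4 + N)) = -4 + (-6/(-4 + N))*(1 - 6/(-4 + N)) = -4 - 6*(1 - 6/(-4 + N))/(-4 + N))
X(-87)*38 = (2*(30 - 3*(-87) - 2*(-4 - 87)**2)/(-4 - 87)**2)*38 = (2*(30 + 261 - 2*(-91)**2)/(-91)**2)*38 = (2*(1/8281)*(30 + 261 - 2*8281))*38 = (2*(1/8281)*(30 + 261 - 16562))*38 = (2*(1/8281)*(-16271))*38 = -32542/8281*38 = -1236596/8281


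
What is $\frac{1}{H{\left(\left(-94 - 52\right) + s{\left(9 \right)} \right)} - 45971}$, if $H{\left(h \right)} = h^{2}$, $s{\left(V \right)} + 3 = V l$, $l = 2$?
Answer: $- \frac{1}{28810} \approx -3.471 \cdot 10^{-5}$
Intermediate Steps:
$s{\left(V \right)} = -3 + 2 V$ ($s{\left(V \right)} = -3 + V 2 = -3 + 2 V$)
$\frac{1}{H{\left(\left(-94 - 52\right) + s{\left(9 \right)} \right)} - 45971} = \frac{1}{\left(\left(-94 - 52\right) + \left(-3 + 2 \cdot 9\right)\right)^{2} - 45971} = \frac{1}{\left(-146 + \left(-3 + 18\right)\right)^{2} - 45971} = \frac{1}{\left(-146 + 15\right)^{2} - 45971} = \frac{1}{\left(-131\right)^{2} - 45971} = \frac{1}{17161 - 45971} = \frac{1}{-28810} = - \frac{1}{28810}$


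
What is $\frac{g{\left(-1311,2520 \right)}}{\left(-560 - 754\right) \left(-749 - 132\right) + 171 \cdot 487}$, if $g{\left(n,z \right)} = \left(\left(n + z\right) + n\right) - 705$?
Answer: $- \frac{269}{413637} \approx -0.00065033$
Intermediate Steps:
$g{\left(n,z \right)} = -705 + z + 2 n$ ($g{\left(n,z \right)} = \left(z + 2 n\right) - 705 = -705 + z + 2 n$)
$\frac{g{\left(-1311,2520 \right)}}{\left(-560 - 754\right) \left(-749 - 132\right) + 171 \cdot 487} = \frac{-705 + 2520 + 2 \left(-1311\right)}{\left(-560 - 754\right) \left(-749 - 132\right) + 171 \cdot 487} = \frac{-705 + 2520 - 2622}{\left(-1314\right) \left(-881\right) + 83277} = - \frac{807}{1157634 + 83277} = - \frac{807}{1240911} = \left(-807\right) \frac{1}{1240911} = - \frac{269}{413637}$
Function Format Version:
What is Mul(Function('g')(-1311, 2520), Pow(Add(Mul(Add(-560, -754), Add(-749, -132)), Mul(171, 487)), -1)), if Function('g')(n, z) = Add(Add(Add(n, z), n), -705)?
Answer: Rational(-269, 413637) ≈ -0.00065033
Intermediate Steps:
Function('g')(n, z) = Add(-705, z, Mul(2, n)) (Function('g')(n, z) = Add(Add(z, Mul(2, n)), -705) = Add(-705, z, Mul(2, n)))
Mul(Function('g')(-1311, 2520), Pow(Add(Mul(Add(-560, -754), Add(-749, -132)), Mul(171, 487)), -1)) = Mul(Add(-705, 2520, Mul(2, -1311)), Pow(Add(Mul(Add(-560, -754), Add(-749, -132)), Mul(171, 487)), -1)) = Mul(Add(-705, 2520, -2622), Pow(Add(Mul(-1314, -881), 83277), -1)) = Mul(-807, Pow(Add(1157634, 83277), -1)) = Mul(-807, Pow(1240911, -1)) = Mul(-807, Rational(1, 1240911)) = Rational(-269, 413637)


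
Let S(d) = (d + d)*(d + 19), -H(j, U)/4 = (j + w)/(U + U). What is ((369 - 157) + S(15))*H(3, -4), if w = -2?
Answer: 616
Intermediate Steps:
H(j, U) = -2*(-2 + j)/U (H(j, U) = -4*(j - 2)/(U + U) = -4*(-2 + j)/(2*U) = -4*(-2 + j)*1/(2*U) = -2*(-2 + j)/U)
S(d) = 2*d*(19 + d) (S(d) = (2*d)*(19 + d) = 2*d*(19 + d))
((369 - 157) + S(15))*H(3, -4) = ((369 - 157) + 2*15*(19 + 15))*(2*(2 - 1*3)/(-4)) = (212 + 2*15*34)*(2*(-¼)*(2 - 3)) = (212 + 1020)*(2*(-¼)*(-1)) = 1232*(½) = 616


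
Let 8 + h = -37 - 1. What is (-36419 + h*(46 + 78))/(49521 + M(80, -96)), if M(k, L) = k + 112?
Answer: -14041/16571 ≈ -0.84732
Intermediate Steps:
M(k, L) = 112 + k
h = -46 (h = -8 + (-37 - 1) = -8 - 38 = -46)
(-36419 + h*(46 + 78))/(49521 + M(80, -96)) = (-36419 - 46*(46 + 78))/(49521 + (112 + 80)) = (-36419 - 46*124)/(49521 + 192) = (-36419 - 5704)/49713 = -42123*1/49713 = -14041/16571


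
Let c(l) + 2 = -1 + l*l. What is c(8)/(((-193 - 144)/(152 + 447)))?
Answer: -36539/337 ≈ -108.42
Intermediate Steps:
c(l) = -3 + l**2 (c(l) = -2 + (-1 + l*l) = -2 + (-1 + l**2) = -3 + l**2)
c(8)/(((-193 - 144)/(152 + 447))) = (-3 + 8**2)/(((-193 - 144)/(152 + 447))) = (-3 + 64)/((-337/599)) = 61/((-337*1/599)) = 61/(-337/599) = 61*(-599/337) = -36539/337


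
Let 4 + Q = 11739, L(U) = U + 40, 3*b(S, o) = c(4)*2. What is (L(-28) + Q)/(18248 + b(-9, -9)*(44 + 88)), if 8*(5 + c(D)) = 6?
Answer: 11747/17874 ≈ 0.65721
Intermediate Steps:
c(D) = -17/4 (c(D) = -5 + (⅛)*6 = -5 + ¾ = -17/4)
b(S, o) = -17/6 (b(S, o) = (-17/4*2)/3 = (⅓)*(-17/2) = -17/6)
L(U) = 40 + U
Q = 11735 (Q = -4 + 11739 = 11735)
(L(-28) + Q)/(18248 + b(-9, -9)*(44 + 88)) = ((40 - 28) + 11735)/(18248 - 17*(44 + 88)/6) = (12 + 11735)/(18248 - 17/6*132) = 11747/(18248 - 374) = 11747/17874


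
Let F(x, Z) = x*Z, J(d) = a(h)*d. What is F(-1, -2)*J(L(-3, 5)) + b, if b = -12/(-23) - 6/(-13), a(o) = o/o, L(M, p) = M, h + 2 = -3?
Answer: -1500/299 ≈ -5.0167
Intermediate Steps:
h = -5 (h = -2 - 3 = -5)
a(o) = 1
J(d) = d (J(d) = 1*d = d)
F(x, Z) = Z*x
b = 294/299 (b = -12*(-1/23) - 6*(-1/13) = 12/23 + 6/13 = 294/299 ≈ 0.98328)
F(-1, -2)*J(L(-3, 5)) + b = -2*(-1)*(-3) + 294/299 = 2*(-3) + 294/299 = -6 + 294/299 = -1500/299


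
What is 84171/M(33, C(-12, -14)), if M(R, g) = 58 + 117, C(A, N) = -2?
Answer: 84171/175 ≈ 480.98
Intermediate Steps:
M(R, g) = 175
84171/M(33, C(-12, -14)) = 84171/175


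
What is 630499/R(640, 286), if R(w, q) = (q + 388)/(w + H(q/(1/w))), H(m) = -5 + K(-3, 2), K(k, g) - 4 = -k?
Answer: 202390179/337 ≈ 6.0056e+5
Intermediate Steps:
K(k, g) = 4 - k
H(m) = 2 (H(m) = -5 + (4 - 1*(-3)) = -5 + (4 + 3) = -5 + 7 = 2)
R(w, q) = (388 + q)/(2 + w) (R(w, q) = (q + 388)/(w + 2) = (388 + q)/(2 + w))
630499/R(640, 286) = 630499/(((388 + 286)/(2 + 640))) = 630499/((674/642)) = 630499/(((1/642)*674)) = 630499/(337/321) = 630499*(321/337) = 202390179/337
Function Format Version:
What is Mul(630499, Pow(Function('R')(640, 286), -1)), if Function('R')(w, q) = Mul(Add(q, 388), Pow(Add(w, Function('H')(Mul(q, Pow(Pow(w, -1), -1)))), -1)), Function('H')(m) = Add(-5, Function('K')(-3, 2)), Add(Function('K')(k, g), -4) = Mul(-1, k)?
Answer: Rational(202390179, 337) ≈ 6.0056e+5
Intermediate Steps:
Function('K')(k, g) = Add(4, Mul(-1, k))
Function('H')(m) = 2 (Function('H')(m) = Add(-5, Add(4, Mul(-1, -3))) = Add(-5, Add(4, 3)) = Add(-5, 7) = 2)
Function('R')(w, q) = Mul(Pow(Add(2, w), -1), Add(388, q)) (Function('R')(w, q) = Mul(Add(q, 388), Pow(Add(w, 2), -1)) = Mul(Add(388, q), Pow(Add(2, w), -1)) = Mul(Pow(Add(2, w), -1), Add(388, q)))
Mul(630499, Pow(Function('R')(640, 286), -1)) = Mul(630499, Pow(Mul(Pow(Add(2, 640), -1), Add(388, 286)), -1)) = Mul(630499, Pow(Mul(Pow(642, -1), 674), -1)) = Mul(630499, Pow(Mul(Rational(1, 642), 674), -1)) = Mul(630499, Pow(Rational(337, 321), -1)) = Mul(630499, Rational(321, 337)) = Rational(202390179, 337)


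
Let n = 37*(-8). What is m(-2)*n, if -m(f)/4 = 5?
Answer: 5920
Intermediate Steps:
n = -296
m(f) = -20 (m(f) = -4*5 = -20)
m(-2)*n = -20*(-296) = 5920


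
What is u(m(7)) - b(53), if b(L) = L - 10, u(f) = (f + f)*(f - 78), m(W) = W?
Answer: -1037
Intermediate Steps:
u(f) = 2*f*(-78 + f) (u(f) = (2*f)*(-78 + f) = 2*f*(-78 + f))
b(L) = -10 + L
u(m(7)) - b(53) = 2*7*(-78 + 7) - (-10 + 53) = 2*7*(-71) - 1*43 = -994 - 43 = -1037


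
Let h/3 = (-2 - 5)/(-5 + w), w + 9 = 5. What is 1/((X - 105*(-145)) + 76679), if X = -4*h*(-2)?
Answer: 3/275768 ≈ 1.0879e-5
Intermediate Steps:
w = -4 (w = -9 + 5 = -4)
h = 7/3 (h = 3*((-2 - 5)/(-5 - 4)) = 3*(-7/(-9)) = 3*(-7*(-1/9)) = 3*(7/9) = 7/3 ≈ 2.3333)
X = 56/3 (X = -4*7/3*(-2) = -28/3*(-2) = 56/3 ≈ 18.667)
1/((X - 105*(-145)) + 76679) = 1/((56/3 - 105*(-145)) + 76679) = 1/((56/3 + 15225) + 76679) = 1/(45731/3 + 76679) = 1/(275768/3) = 3/275768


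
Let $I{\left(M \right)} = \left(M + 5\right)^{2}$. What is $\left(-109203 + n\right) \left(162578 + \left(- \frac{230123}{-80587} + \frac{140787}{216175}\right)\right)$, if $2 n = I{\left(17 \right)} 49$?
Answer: $- \frac{55142346868563289136}{3484178945} \approx -1.5827 \cdot 10^{10}$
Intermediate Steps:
$I{\left(M \right)} = \left(5 + M\right)^{2}$
$n = 11858$ ($n = \frac{\left(5 + 17\right)^{2} \cdot 49}{2} = \frac{22^{2} \cdot 49}{2} = \frac{484 \cdot 49}{2} = \frac{1}{2} \cdot 23716 = 11858$)
$\left(-109203 + n\right) \left(162578 + \left(- \frac{230123}{-80587} + \frac{140787}{216175}\right)\right) = \left(-109203 + 11858\right) \left(162578 + \left(- \frac{230123}{-80587} + \frac{140787}{216175}\right)\right) = - 97345 \left(162578 + \left(\left(-230123\right) \left(- \frac{1}{80587}\right) + 140787 \cdot \frac{1}{216175}\right)\right) = - 97345 \left(162578 + \left(\frac{230123}{80587} + \frac{140787}{216175}\right)\right) = - 97345 \left(162578 + \frac{61092441494}{17420894725}\right) = \left(-97345\right) \frac{2832315315042544}{17420894725} = - \frac{55142346868563289136}{3484178945}$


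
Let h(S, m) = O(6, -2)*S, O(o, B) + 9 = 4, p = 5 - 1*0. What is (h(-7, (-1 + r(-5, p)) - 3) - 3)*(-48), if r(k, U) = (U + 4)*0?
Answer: -1536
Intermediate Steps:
p = 5 (p = 5 + 0 = 5)
O(o, B) = -5 (O(o, B) = -9 + 4 = -5)
r(k, U) = 0 (r(k, U) = (4 + U)*0 = 0)
h(S, m) = -5*S
(h(-7, (-1 + r(-5, p)) - 3) - 3)*(-48) = (-5*(-7) - 3)*(-48) = (35 - 3)*(-48) = 32*(-48) = -1536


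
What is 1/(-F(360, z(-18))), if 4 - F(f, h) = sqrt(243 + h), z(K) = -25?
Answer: 2/101 + sqrt(218)/202 ≈ 0.092895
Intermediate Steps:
F(f, h) = 4 - sqrt(243 + h)
1/(-F(360, z(-18))) = 1/(-(4 - sqrt(243 - 25))) = 1/(-(4 - sqrt(218))) = 1/(-4 + sqrt(218))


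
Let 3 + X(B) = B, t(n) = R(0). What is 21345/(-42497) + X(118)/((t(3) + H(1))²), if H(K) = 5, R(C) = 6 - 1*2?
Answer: 3158210/3442257 ≈ 0.91748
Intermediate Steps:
R(C) = 4 (R(C) = 6 - 2 = 4)
t(n) = 4
X(B) = -3 + B
21345/(-42497) + X(118)/((t(3) + H(1))²) = 21345/(-42497) + (-3 + 118)/((4 + 5)²) = 21345*(-1/42497) + 115/(9²) = -21345/42497 + 115/81 = 3158210/3442257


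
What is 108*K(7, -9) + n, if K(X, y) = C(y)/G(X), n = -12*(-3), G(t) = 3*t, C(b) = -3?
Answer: 144/7 ≈ 20.571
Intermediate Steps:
n = 36
K(X, y) = -1/X (K(X, y) = -3*1/(3*X) = -1/X)
108*K(7, -9) + n = 108*(-1/7) + 36 = 108*(-1*⅐) + 36 = 108*(-⅐) + 36 = -108/7 + 36 = 144/7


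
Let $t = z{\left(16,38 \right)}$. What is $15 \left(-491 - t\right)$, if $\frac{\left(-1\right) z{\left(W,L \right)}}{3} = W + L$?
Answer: $-4935$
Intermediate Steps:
$z{\left(W,L \right)} = - 3 L - 3 W$ ($z{\left(W,L \right)} = - 3 \left(W + L\right) = - 3 \left(L + W\right) = - 3 L - 3 W$)
$t = -162$ ($t = \left(-3\right) 38 - 48 = -114 - 48 = -162$)
$15 \left(-491 - t\right) = 15 \left(-491 - -162\right) = 15 \left(-491 + 162\right) = 15 \left(-329\right) = -4935$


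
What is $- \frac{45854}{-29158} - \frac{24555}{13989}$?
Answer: $- \frac{12420514}{67981877} \approx -0.1827$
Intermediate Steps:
$- \frac{45854}{-29158} - \frac{24555}{13989} = \left(-45854\right) \left(- \frac{1}{29158}\right) - \frac{8185}{4663} = \frac{22927}{14579} - \frac{8185}{4663} = - \frac{12420514}{67981877}$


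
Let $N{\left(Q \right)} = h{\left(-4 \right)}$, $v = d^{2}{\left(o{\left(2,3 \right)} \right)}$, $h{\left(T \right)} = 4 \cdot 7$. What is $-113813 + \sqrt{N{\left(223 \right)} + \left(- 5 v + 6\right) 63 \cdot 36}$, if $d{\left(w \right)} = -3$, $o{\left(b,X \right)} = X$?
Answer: $-113813 + 2 i \sqrt{22106} \approx -1.1381 \cdot 10^{5} + 297.36 i$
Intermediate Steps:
$h{\left(T \right)} = 28$
$v = 9$ ($v = \left(-3\right)^{2} = 9$)
$N{\left(Q \right)} = 28$
$-113813 + \sqrt{N{\left(223 \right)} + \left(- 5 v + 6\right) 63 \cdot 36} = -113813 + \sqrt{28 + \left(\left(-5\right) 9 + 6\right) 63 \cdot 36} = -113813 + \sqrt{28 + \left(-45 + 6\right) 63 \cdot 36} = -113813 + \sqrt{28 + \left(-39\right) 63 \cdot 36} = -113813 + \sqrt{28 - 88452} = -113813 + \sqrt{-88424} = -113813 + 2 i \sqrt{22106}$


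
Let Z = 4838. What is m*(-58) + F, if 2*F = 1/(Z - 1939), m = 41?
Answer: -13787643/5798 ≈ -2378.0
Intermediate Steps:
F = 1/5798 (F = 1/(2*(4838 - 1939)) = (1/2)/2899 = (1/2)*(1/2899) = 1/5798 ≈ 0.00017247)
m*(-58) + F = 41*(-58) + 1/5798 = -2378 + 1/5798 = -13787643/5798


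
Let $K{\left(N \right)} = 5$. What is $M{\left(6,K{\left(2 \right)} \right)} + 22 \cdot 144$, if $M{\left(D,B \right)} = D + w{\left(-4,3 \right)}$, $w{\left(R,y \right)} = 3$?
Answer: $3177$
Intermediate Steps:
$M{\left(D,B \right)} = 3 + D$ ($M{\left(D,B \right)} = D + 3 = 3 + D$)
$M{\left(6,K{\left(2 \right)} \right)} + 22 \cdot 144 = \left(3 + 6\right) + 22 \cdot 144 = 9 + 3168 = 3177$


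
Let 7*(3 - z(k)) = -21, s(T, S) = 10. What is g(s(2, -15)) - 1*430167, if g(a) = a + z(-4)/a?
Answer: -2150782/5 ≈ -4.3016e+5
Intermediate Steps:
z(k) = 6 (z(k) = 3 - ⅐*(-21) = 3 + 3 = 6)
g(a) = a + 6/a
g(s(2, -15)) - 1*430167 = (10 + 6/10) - 1*430167 = (10 + 6*(⅒)) - 430167 = (10 + ⅗) - 430167 = 53/5 - 430167 = -2150782/5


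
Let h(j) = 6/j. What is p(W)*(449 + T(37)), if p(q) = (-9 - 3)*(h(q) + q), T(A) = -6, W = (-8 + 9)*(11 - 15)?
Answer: 29238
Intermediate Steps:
W = -4 (W = 1*(-4) = -4)
p(q) = -72/q - 12*q (p(q) = (-9 - 3)*(6/q + q) = -12*(q + 6/q) = -72/q - 12*q)
p(W)*(449 + T(37)) = (-72/(-4) - 12*(-4))*(449 - 6) = (-72*(-¼) + 48)*443 = (18 + 48)*443 = 66*443 = 29238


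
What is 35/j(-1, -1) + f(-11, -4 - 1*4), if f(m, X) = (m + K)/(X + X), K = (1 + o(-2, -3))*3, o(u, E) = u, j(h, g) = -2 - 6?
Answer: -7/2 ≈ -3.5000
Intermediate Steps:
j(h, g) = -8
K = -3 (K = (1 - 2)*3 = -1*3 = -3)
f(m, X) = (-3 + m)/(2*X) (f(m, X) = (m - 3)/(X + X) = (-3 + m)/((2*X)) = (-3 + m)*(1/(2*X)) = (-3 + m)/(2*X))
35/j(-1, -1) + f(-11, -4 - 1*4) = 35/(-8) + (-3 - 11)/(2*(-4 - 1*4)) = 35*(-⅛) + (½)*(-14)/(-4 - 4) = -35/8 + (½)*(-14)/(-8) = -35/8 + (½)*(-⅛)*(-14) = -35/8 + 7/8 = -7/2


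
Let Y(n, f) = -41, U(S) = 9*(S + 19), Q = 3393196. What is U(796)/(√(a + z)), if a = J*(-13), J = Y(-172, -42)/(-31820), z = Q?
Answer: 4890*√858913252167585/35990498729 ≈ 3.9819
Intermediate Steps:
z = 3393196
U(S) = 171 + 9*S (U(S) = 9*(19 + S) = 171 + 9*S)
J = 41/31820 (J = -41/(-31820) = -41*(-1/31820) = 41/31820 ≈ 0.0012885)
a = -533/31820 (a = (41/31820)*(-13) = -533/31820 ≈ -0.016750)
U(796)/(√(a + z)) = (171 + 9*796)/(√(-533/31820 + 3393196)) = (171 + 7164)/(√(107971496187/31820)) = 7335/((√858913252167585/15910)) = 7335*(2*√858913252167585/107971496187) = 4890*√858913252167585/35990498729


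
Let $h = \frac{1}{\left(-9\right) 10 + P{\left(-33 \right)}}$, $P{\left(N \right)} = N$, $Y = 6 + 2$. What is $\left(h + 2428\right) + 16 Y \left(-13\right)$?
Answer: $\frac{93971}{123} \approx 763.99$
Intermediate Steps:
$Y = 8$
$h = - \frac{1}{123}$ ($h = \frac{1}{\left(-9\right) 10 - 33} = \frac{1}{-90 - 33} = \frac{1}{-123} = - \frac{1}{123} \approx -0.0081301$)
$\left(h + 2428\right) + 16 Y \left(-13\right) = \left(- \frac{1}{123} + 2428\right) + 16 \cdot 8 \left(-13\right) = \frac{298643}{123} + 128 \left(-13\right) = \frac{298643}{123} - 1664 = \frac{93971}{123}$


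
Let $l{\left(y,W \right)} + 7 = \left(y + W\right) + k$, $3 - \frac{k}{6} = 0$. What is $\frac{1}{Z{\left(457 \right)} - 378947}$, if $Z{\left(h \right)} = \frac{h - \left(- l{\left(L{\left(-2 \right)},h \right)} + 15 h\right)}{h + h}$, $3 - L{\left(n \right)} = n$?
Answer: $- \frac{914}{346363483} \approx -2.6388 \cdot 10^{-6}$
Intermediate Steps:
$k = 18$ ($k = 18 - 0 = 18 + 0 = 18$)
$L{\left(n \right)} = 3 - n$
$l{\left(y,W \right)} = 11 + W + y$ ($l{\left(y,W \right)} = -7 + \left(\left(y + W\right) + 18\right) = -7 + \left(\left(W + y\right) + 18\right) = -7 + \left(18 + W + y\right) = 11 + W + y$)
$Z{\left(h \right)} = \frac{16 - 13 h}{2 h}$ ($Z{\left(h \right)} = \frac{h - \left(-16 + 14 h\right)}{h + h} = \frac{h - \left(-16 + 14 h\right)}{2 h} = \left(h - \left(-16 + 14 h\right)\right) \frac{1}{2 h} = \left(16 - 13 h\right) \frac{1}{2 h} = \frac{16 - 13 h}{2 h}$)
$\frac{1}{Z{\left(457 \right)} - 378947} = \frac{1}{\left(- \frac{13}{2} + \frac{8}{457}\right) - 378947} = \frac{1}{- \frac{5925}{914} - 378947} = \frac{1}{- \frac{346363483}{914}} = - \frac{914}{346363483}$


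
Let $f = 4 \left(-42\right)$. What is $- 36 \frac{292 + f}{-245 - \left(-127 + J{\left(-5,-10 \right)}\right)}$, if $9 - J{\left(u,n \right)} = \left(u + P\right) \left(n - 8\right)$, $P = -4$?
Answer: $- \frac{4464}{35} \approx -127.54$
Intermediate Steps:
$J{\left(u,n \right)} = 9 - \left(-8 + n\right) \left(-4 + u\right)$ ($J{\left(u,n \right)} = 9 - \left(u - 4\right) \left(n - 8\right) = 9 - \left(-4 + u\right) \left(-8 + n\right) = 9 - \left(-8 + n\right) \left(-4 + u\right)$)
$f = -168$
$- 36 \frac{292 + f}{-245 - \left(-127 + J{\left(-5,-10 \right)}\right)} = - 36 \frac{292 - 168}{-245 - \left(-150 - 40 - 40 - \left(-10\right) \left(-5\right)\right)} = - 36 \frac{124}{-245 + \left(127 - \left(-23 - 40 - 40 - 50\right)\right)} = - 36 \frac{124}{-245 + \left(127 - -153\right)} = - 36 \frac{124}{-245 + \left(127 + 153\right)} = - 36 \frac{124}{-245 + 280} = - 36 \cdot \frac{124}{35} = - 36 \cdot 124 \cdot \frac{1}{35} = \left(-36\right) \frac{124}{35} = - \frac{4464}{35}$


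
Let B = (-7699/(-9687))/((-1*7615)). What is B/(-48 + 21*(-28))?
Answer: 7699/46915497180 ≈ 1.6410e-7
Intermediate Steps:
B = -7699/73766505 (B = -7699*(-1/9687)/(-7615) = (7699/9687)*(-1/7615) = -7699/73766505 ≈ -0.00010437)
B/(-48 + 21*(-28)) = -7699/(73766505*(-48 + 21*(-28))) = -7699/(73766505*(-48 - 588)) = -7699/73766505/(-636) = -7699/73766505*(-1/636) = 7699/46915497180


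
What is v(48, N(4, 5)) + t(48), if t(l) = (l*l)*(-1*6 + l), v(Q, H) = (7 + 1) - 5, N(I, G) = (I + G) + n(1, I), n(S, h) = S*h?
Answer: 96771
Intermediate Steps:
N(I, G) = G + 2*I (N(I, G) = (I + G) + 1*I = (G + I) + I = G + 2*I)
v(Q, H) = 3 (v(Q, H) = 8 - 5 = 3)
t(l) = l**2*(-6 + l)
v(48, N(4, 5)) + t(48) = 3 + 48**2*(-6 + 48) = 3 + 2304*42 = 3 + 96768 = 96771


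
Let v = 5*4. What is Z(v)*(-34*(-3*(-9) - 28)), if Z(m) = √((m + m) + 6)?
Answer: 34*√46 ≈ 230.60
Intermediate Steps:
v = 20
Z(m) = √(6 + 2*m) (Z(m) = √(2*m + 6) = √(6 + 2*m))
Z(v)*(-34*(-3*(-9) - 28)) = √(6 + 2*20)*(-34*(-3*(-9) - 28)) = √(6 + 40)*(-34*(27 - 28)) = √46*(-34*(-1)) = √46*34 = 34*√46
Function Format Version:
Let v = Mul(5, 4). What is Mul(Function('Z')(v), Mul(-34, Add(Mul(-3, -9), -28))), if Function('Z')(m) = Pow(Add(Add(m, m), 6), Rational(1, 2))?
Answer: Mul(34, Pow(46, Rational(1, 2))) ≈ 230.60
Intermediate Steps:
v = 20
Function('Z')(m) = Pow(Add(6, Mul(2, m)), Rational(1, 2)) (Function('Z')(m) = Pow(Add(Mul(2, m), 6), Rational(1, 2)) = Pow(Add(6, Mul(2, m)), Rational(1, 2)))
Mul(Function('Z')(v), Mul(-34, Add(Mul(-3, -9), -28))) = Mul(Pow(Add(6, Mul(2, 20)), Rational(1, 2)), Mul(-34, Add(Mul(-3, -9), -28))) = Mul(Pow(Add(6, 40), Rational(1, 2)), Mul(-34, Add(27, -28))) = Mul(Pow(46, Rational(1, 2)), Mul(-34, -1)) = Mul(Pow(46, Rational(1, 2)), 34) = Mul(34, Pow(46, Rational(1, 2)))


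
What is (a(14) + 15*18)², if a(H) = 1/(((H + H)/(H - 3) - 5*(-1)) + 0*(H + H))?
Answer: 502701241/6889 ≈ 72972.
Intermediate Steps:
a(H) = 1/(5 + 2*H/(-3 + H)) (a(H) = 1/(((2*H)/(-3 + H) + 5) + 0*(2*H)) = 1/((2*H/(-3 + H) + 5) + 0) = 1/((5 + 2*H/(-3 + H)) + 0) = 1/(5 + 2*H/(-3 + H)))
(a(14) + 15*18)² = ((-3 + 14)/(-15 + 7*14) + 15*18)² = (11/(-15 + 98) + 270)² = (11/83 + 270)² = (22421/83)² = 502701241/6889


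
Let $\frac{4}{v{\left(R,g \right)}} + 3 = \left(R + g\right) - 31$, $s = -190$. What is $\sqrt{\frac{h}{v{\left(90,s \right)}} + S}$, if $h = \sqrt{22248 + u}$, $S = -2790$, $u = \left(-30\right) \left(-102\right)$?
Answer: $\sqrt{-2790 - 201 \sqrt{703}} \approx 90.107 i$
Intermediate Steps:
$u = 3060$
$v{\left(R,g \right)} = \frac{4}{-34 + R + g}$ ($v{\left(R,g \right)} = \frac{4}{-3 - \left(31 - R - g\right)} = \frac{4}{-3 + \left(-31 + R + g\right)} = \frac{4}{-34 + R + g}$)
$h = 6 \sqrt{703}$ ($h = \sqrt{22248 + 3060} = \sqrt{25308} = 6 \sqrt{703} \approx 159.08$)
$\sqrt{\frac{h}{v{\left(90,s \right)}} + S} = \sqrt{\frac{6 \sqrt{703}}{4 \frac{1}{-34 + 90 - 190}} - 2790} = \sqrt{\frac{6 \sqrt{703}}{4 \frac{1}{-134}} - 2790} = \sqrt{\frac{6 \sqrt{703}}{4 \left(- \frac{1}{134}\right)} - 2790} = \sqrt{\frac{6 \sqrt{703}}{- \frac{2}{67}} - 2790} = \sqrt{6 \sqrt{703} \left(- \frac{67}{2}\right) - 2790} = \sqrt{- 201 \sqrt{703} - 2790} = \sqrt{-2790 - 201 \sqrt{703}}$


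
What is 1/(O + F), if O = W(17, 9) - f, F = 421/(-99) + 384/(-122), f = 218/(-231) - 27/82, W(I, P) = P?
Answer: 3466386/9958667 ≈ 0.34808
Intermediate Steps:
f = -24113/18942 (f = 218*(-1/231) - 27*1/82 = -218/231 - 27/82 = -24113/18942 ≈ -1.2730)
F = -44689/6039 (F = 421*(-1/99) + 384*(-1/122) = -421/99 - 192/61 = -44689/6039 ≈ -7.4001)
O = 194591/18942 (O = 9 - 1*(-24113/18942) = 9 + 24113/18942 = 194591/18942 ≈ 10.273)
1/(O + F) = 1/(194591/18942 - 44689/6039) = 1/(9958667/3466386) = 3466386/9958667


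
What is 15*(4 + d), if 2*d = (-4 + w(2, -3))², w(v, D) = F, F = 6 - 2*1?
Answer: 60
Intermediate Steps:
F = 4 (F = 6 - 2 = 4)
w(v, D) = 4
d = 0 (d = (-4 + 4)²/2 = (½)*0² = (½)*0 = 0)
15*(4 + d) = 15*(4 + 0) = 15*4 = 60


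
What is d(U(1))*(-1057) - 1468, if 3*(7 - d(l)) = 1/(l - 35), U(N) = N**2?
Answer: -905491/102 ≈ -8877.4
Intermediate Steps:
d(l) = 7 - 1/(3*(-35 + l)) (d(l) = 7 - 1/(3*(l - 35)) = 7 - 1/(3*(-35 + l)))
d(U(1))*(-1057) - 1468 = ((-736 + 21*1**2)/(3*(-35 + 1**2)))*(-1057) - 1468 = ((-736 + 21*1)/(3*(-35 + 1)))*(-1057) - 1468 = ((1/3)*(-736 + 21)/(-34))*(-1057) - 1468 = ((1/3)*(-1/34)*(-715))*(-1057) - 1468 = (715/102)*(-1057) - 1468 = -755755/102 - 1468 = -905491/102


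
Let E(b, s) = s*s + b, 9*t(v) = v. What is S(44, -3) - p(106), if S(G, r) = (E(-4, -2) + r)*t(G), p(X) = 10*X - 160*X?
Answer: 47656/3 ≈ 15885.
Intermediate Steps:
t(v) = v/9
p(X) = -150*X
E(b, s) = b + s² (E(b, s) = s² + b = b + s²)
S(G, r) = G*r/9 (S(G, r) = ((-4 + (-2)²) + r)*(G/9) = ((-4 + 4) + r)*(G/9) = (0 + r)*(G/9) = r*(G/9) = G*r/9)
S(44, -3) - p(106) = (⅑)*44*(-3) - (-150)*106 = -44/3 - 1*(-15900) = -44/3 + 15900 = 47656/3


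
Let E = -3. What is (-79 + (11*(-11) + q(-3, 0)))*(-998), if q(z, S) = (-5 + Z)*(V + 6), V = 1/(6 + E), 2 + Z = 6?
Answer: 617762/3 ≈ 2.0592e+5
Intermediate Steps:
Z = 4 (Z = -2 + 6 = 4)
V = ⅓ (V = 1/(6 - 3) = 1/3 = ⅓ ≈ 0.33333)
q(z, S) = -19/3 (q(z, S) = (-5 + 4)*(⅓ + 6) = -1*19/3 = -19/3)
(-79 + (11*(-11) + q(-3, 0)))*(-998) = (-79 + (11*(-11) - 19/3))*(-998) = (-79 + (-121 - 19/3))*(-998) = (-79 - 382/3)*(-998) = -619/3*(-998) = 617762/3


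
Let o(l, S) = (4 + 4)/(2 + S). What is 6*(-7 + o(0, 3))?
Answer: -162/5 ≈ -32.400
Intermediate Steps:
o(l, S) = 8/(2 + S)
6*(-7 + o(0, 3)) = 6*(-7 + 8/(2 + 3)) = 6*(-7 + 8/5) = 6*(-27/5) = -162/5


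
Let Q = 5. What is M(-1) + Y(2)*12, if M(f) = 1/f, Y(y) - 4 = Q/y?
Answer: 77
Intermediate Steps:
Y(y) = 4 + 5/y
M(-1) + Y(2)*12 = 1/(-1) + (4 + 5/2)*12 = -1 + (4 + 5*(½))*12 = -1 + (4 + 5/2)*12 = -1 + (13/2)*12 = -1 + 78 = 77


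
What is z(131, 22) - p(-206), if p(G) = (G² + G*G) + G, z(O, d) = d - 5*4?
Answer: -84664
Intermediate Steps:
z(O, d) = -20 + d (z(O, d) = d - 20 = -20 + d)
p(G) = G + 2*G² (p(G) = (G² + G²) + G = 2*G² + G = G + 2*G²)
z(131, 22) - p(-206) = (-20 + 22) - (-206)*(1 + 2*(-206)) = 2 - (-206)*(1 - 412) = 2 - (-206)*(-411) = 2 - 1*84666 = 2 - 84666 = -84664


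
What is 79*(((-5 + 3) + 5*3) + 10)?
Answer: 1817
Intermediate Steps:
79*(((-5 + 3) + 5*3) + 10) = 79*((-2 + 15) + 10) = 79*(13 + 10) = 79*23 = 1817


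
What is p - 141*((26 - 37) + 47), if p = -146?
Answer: -5222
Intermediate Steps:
p - 141*((26 - 37) + 47) = -146 - 141*((26 - 37) + 47) = -146 - 141*(-11 + 47) = -146 - 141*36 = -146 - 5076 = -5222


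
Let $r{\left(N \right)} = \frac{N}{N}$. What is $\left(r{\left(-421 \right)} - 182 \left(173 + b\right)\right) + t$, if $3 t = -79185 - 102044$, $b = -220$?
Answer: $- \frac{155564}{3} \approx -51855.0$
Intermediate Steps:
$r{\left(N \right)} = 1$
$t = - \frac{181229}{3}$ ($t = \frac{-79185 - 102044}{3} = \frac{1}{3} \left(-181229\right) = - \frac{181229}{3} \approx -60410.0$)
$\left(r{\left(-421 \right)} - 182 \left(173 + b\right)\right) + t = \left(1 - 182 \left(173 - 220\right)\right) - \frac{181229}{3} = \left(1 - -8554\right) - \frac{181229}{3} = \left(1 + 8554\right) - \frac{181229}{3} = 8555 - \frac{181229}{3} = - \frac{155564}{3}$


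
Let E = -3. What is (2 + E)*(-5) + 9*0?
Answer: 5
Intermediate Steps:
(2 + E)*(-5) + 9*0 = (2 - 3)*(-5) + 9*0 = -1*(-5) + 0 = 5 + 0 = 5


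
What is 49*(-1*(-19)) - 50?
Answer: 881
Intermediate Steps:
49*(-1*(-19)) - 50 = 49*19 - 50 = 931 - 50 = 881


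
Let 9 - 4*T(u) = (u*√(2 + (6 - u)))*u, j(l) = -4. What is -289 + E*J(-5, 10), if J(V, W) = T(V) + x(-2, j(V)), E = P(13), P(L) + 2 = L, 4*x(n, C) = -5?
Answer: -278 - 275*√13/4 ≈ -525.88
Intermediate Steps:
x(n, C) = -5/4 (x(n, C) = (¼)*(-5) = -5/4)
P(L) = -2 + L
T(u) = 9/4 - u²*√(8 - u)/4 (T(u) = 9/4 - u*√(2 + (6 - u))*u/4 = 9/4 - u*√(8 - u)*u/4 = 9/4 - u²*√(8 - u)/4)
E = 11 (E = -2 + 13 = 11)
J(V, W) = 1 - V²*√(8 - V)/4 (J(V, W) = (9/4 - V²*√(8 - V)/4) - 5/4 = 1 - V²*√(8 - V)/4)
-289 + E*J(-5, 10) = -289 + 11*(1 - ¼*(-5)²*√(8 - 1*(-5))) = -289 + 11*(1 - ¼*25*√(8 + 5)) = -289 + 11*(1 - ¼*25*√13) = -289 + 11*(1 - 25*√13/4) = -289 + (11 - 275*√13/4) = -278 - 275*√13/4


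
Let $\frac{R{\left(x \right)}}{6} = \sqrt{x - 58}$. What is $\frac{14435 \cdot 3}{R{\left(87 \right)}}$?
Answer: $\frac{14435 \sqrt{29}}{58} \approx 1340.3$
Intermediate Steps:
$R{\left(x \right)} = 6 \sqrt{-58 + x}$ ($R{\left(x \right)} = 6 \sqrt{x - 58} = 6 \sqrt{-58 + x}$)
$\frac{14435 \cdot 3}{R{\left(87 \right)}} = \frac{14435 \cdot 3}{6 \sqrt{-58 + 87}} = \frac{43305}{6 \sqrt{29}} = 43305 \frac{\sqrt{29}}{174} = \frac{14435 \sqrt{29}}{58}$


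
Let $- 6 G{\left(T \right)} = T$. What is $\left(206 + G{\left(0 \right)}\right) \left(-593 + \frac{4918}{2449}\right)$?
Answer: $- \frac{298151834}{2449} \approx -1.2174 \cdot 10^{5}$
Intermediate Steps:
$G{\left(T \right)} = - \frac{T}{6}$
$\left(206 + G{\left(0 \right)}\right) \left(-593 + \frac{4918}{2449}\right) = \left(206 - 0\right) \left(-593 + \frac{4918}{2449}\right) = \left(206 + 0\right) \left(-593 + 4918 \cdot \frac{1}{2449}\right) = 206 \left(-593 + \frac{4918}{2449}\right) = 206 \left(- \frac{1447339}{2449}\right) = - \frac{298151834}{2449}$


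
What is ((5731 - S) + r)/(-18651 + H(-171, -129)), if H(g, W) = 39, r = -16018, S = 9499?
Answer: 9893/9306 ≈ 1.0631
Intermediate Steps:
((5731 - S) + r)/(-18651 + H(-171, -129)) = ((5731 - 1*9499) - 16018)/(-18651 + 39) = ((5731 - 9499) - 16018)/(-18612) = (-3768 - 16018)*(-1/18612) = -19786*(-1/18612) = 9893/9306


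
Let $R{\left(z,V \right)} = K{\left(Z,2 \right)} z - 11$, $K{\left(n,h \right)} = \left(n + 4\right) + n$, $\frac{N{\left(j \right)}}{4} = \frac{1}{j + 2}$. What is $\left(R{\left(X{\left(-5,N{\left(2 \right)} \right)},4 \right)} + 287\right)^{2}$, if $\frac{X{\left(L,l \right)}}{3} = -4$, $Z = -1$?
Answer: $63504$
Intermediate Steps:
$N{\left(j \right)} = \frac{4}{2 + j}$ ($N{\left(j \right)} = \frac{4}{j + 2} = \frac{4}{2 + j}$)
$K{\left(n,h \right)} = 4 + 2 n$ ($K{\left(n,h \right)} = \left(4 + n\right) + n = 4 + 2 n$)
$X{\left(L,l \right)} = -12$ ($X{\left(L,l \right)} = 3 \left(-4\right) = -12$)
$R{\left(z,V \right)} = -11 + 2 z$ ($R{\left(z,V \right)} = \left(4 + 2 \left(-1\right)\right) z - 11 = \left(4 - 2\right) z - 11 = 2 z - 11 = -11 + 2 z$)
$\left(R{\left(X{\left(-5,N{\left(2 \right)} \right)},4 \right)} + 287\right)^{2} = \left(\left(-11 + 2 \left(-12\right)\right) + 287\right)^{2} = \left(\left(-11 - 24\right) + 287\right)^{2} = \left(-35 + 287\right)^{2} = 252^{2} = 63504$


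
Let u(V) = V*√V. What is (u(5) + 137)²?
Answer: 18894 + 1370*√5 ≈ 21957.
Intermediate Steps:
u(V) = V^(3/2)
(u(5) + 137)² = (5^(3/2) + 137)² = (5*√5 + 137)² = (137 + 5*√5)²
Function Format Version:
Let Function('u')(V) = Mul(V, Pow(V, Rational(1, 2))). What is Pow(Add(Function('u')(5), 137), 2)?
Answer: Add(18894, Mul(1370, Pow(5, Rational(1, 2)))) ≈ 21957.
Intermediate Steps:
Function('u')(V) = Pow(V, Rational(3, 2))
Pow(Add(Function('u')(5), 137), 2) = Pow(Add(Pow(5, Rational(3, 2)), 137), 2) = Pow(Add(Mul(5, Pow(5, Rational(1, 2))), 137), 2) = Pow(Add(137, Mul(5, Pow(5, Rational(1, 2)))), 2)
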